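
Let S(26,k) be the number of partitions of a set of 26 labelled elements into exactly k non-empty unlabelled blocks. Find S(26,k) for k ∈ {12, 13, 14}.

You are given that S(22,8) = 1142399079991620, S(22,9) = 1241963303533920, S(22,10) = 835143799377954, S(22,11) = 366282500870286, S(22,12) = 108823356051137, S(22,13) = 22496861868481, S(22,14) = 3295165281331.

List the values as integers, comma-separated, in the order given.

[23] T[23,9]:9*1241963303533920+1142399079991620=12320068811796900 · T[23,10]:10*835143799377954+1241963303533920=9593401297313460 · T[23,11]:11*366282500870286+835143799377954=4864251308951100 · T[23,12]:12*108823356051137+366282500870286=1672162773483930 · T[23,13]:13*22496861868481+108823356051137=401282560341390 · T[23,14]:14*3295165281331+22496861868481=68629175807115
[24] T[24,10]:10*9593401297313460+12320068811796900=108254081784931500 · T[24,11]:11*4864251308951100+9593401297313460=63100165695775560 · T[24,12]:12*1672162773483930+4864251308951100=24930204590758260 · T[24,13]:13*401282560341390+1672162773483930=6888836057922000 · T[24,14]:14*68629175807115+401282560341390=1362091021641000
[25] T[25,11]:11*63100165695775560+108254081784931500=802355904438462660 · T[25,12]:12*24930204590758260+63100165695775560=362262620784874680 · T[25,13]:13*6888836057922000+24930204590758260=114485073343744260 · T[25,14]:14*1362091021641000+6888836057922000=25958110360896000
[26] T[26,12]:12*362262620784874680+802355904438462660=5149507353856958820 · T[26,13]:13*114485073343744260+362262620784874680=1850568574253550060 · T[26,14]:14*25958110360896000+114485073343744260=477898618396288260
Read S(26,12) = 5149507353856958820, S(26,13) = 1850568574253550060, S(26,14) = 477898618396288260.

5149507353856958820, 1850568574253550060, 477898618396288260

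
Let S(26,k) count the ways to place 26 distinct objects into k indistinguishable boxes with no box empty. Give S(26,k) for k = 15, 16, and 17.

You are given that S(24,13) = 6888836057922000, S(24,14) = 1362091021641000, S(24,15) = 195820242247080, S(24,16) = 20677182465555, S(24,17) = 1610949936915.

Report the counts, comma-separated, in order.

@25  (25,14):1362091021641000·14+6888836057922000→25958110360896000, (25,15):195820242247080·15+1362091021641000→4299394655347200, (25,16):20677182465555·16+195820242247080→526655161695960, (25,17):1610949936915·17+20677182465555→48063331393110
@26  (26,15):4299394655347200·15+25958110360896000→90449030191104000, (26,16):526655161695960·16+4299394655347200→12725877242482560, (26,17):48063331393110·17+526655161695960→1343731795378830
Read S(26,15) = 90449030191104000, S(26,16) = 12725877242482560, S(26,17) = 1343731795378830.

90449030191104000, 12725877242482560, 1343731795378830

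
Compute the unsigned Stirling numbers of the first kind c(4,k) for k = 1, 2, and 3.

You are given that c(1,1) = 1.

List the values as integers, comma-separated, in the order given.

[2] T[2,1]:1*1+0=1 · T[2,2]:1*0+1=1
[3] T[3,1]:2*1+0=2 · T[3,2]:2*1+1=3 · T[3,3]:2*0+1=1
[4] T[4,1]:3*2+0=6 · T[4,2]:3*3+2=11 · T[4,3]:3*1+3=6
Read c(4,1) = 6, c(4,2) = 11, c(4,3) = 6.

6, 11, 6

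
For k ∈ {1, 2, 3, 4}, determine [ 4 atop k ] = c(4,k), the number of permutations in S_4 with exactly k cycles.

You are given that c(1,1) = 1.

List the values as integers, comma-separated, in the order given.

i=2: T(2,1)=0+1·1=1 | T(2,2)=1+1·0=1
i=3: T(3,1)=0+2·1=2 | T(3,2)=1+2·1=3 | T(3,3)=1+2·0=1
i=4: T(4,1)=0+3·2=6 | T(4,2)=2+3·3=11 | T(4,3)=3+3·1=6 | T(4,4)=1+3·0=1
Read c(4,1) = 6, c(4,2) = 11, c(4,3) = 6, c(4,4) = 1.

6, 11, 6, 1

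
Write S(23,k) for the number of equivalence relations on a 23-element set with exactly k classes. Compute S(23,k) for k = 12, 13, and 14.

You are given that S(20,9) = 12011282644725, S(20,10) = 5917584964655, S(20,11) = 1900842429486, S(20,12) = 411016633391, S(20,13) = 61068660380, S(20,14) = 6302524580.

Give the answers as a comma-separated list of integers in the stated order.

[21] T[21,10]:10*5917584964655+12011282644725=71187132291275 · T[21,11]:11*1900842429486+5917584964655=26826851689001 · T[21,12]:12*411016633391+1900842429486=6833042030178 · T[21,13]:13*61068660380+411016633391=1204909218331 · T[21,14]:14*6302524580+61068660380=149304004500
[22] T[22,11]:11*26826851689001+71187132291275=366282500870286 · T[22,12]:12*6833042030178+26826851689001=108823356051137 · T[22,13]:13*1204909218331+6833042030178=22496861868481 · T[22,14]:14*149304004500+1204909218331=3295165281331
[23] T[23,12]:12*108823356051137+366282500870286=1672162773483930 · T[23,13]:13*22496861868481+108823356051137=401282560341390 · T[23,14]:14*3295165281331+22496861868481=68629175807115
Read S(23,12) = 1672162773483930, S(23,13) = 401282560341390, S(23,14) = 68629175807115.

1672162773483930, 401282560341390, 68629175807115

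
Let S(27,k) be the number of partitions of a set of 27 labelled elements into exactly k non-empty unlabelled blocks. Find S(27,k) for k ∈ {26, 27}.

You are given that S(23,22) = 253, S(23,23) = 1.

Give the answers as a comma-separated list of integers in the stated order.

351, 1

row 24: T[24][23]=23·1+253=276  T[24][24]=24·0+1=1
row 25: T[25][24]=24·1+276=300  T[25][25]=25·0+1=1
row 26: T[26][25]=25·1+300=325  T[26][26]=26·0+1=1
row 27: T[27][26]=26·1+325=351  T[27][27]=27·0+1=1
Read S(27,26) = 351, S(27,27) = 1.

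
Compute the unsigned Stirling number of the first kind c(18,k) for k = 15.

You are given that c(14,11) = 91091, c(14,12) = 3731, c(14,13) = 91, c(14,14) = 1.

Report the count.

468180

@15  (15,12):3731·14+91091→143325, (15,13):91·14+3731→5005, (15,14):1·14+91→105, (15,15):0·14+1→1
@16  (16,13):5005·15+143325→218400, (16,14):105·15+5005→6580, (16,15):1·15+105→120
@17  (17,14):6580·16+218400→323680, (17,15):120·16+6580→8500
@18  (18,15):8500·17+323680→468180
Read c(18,15) = 468180.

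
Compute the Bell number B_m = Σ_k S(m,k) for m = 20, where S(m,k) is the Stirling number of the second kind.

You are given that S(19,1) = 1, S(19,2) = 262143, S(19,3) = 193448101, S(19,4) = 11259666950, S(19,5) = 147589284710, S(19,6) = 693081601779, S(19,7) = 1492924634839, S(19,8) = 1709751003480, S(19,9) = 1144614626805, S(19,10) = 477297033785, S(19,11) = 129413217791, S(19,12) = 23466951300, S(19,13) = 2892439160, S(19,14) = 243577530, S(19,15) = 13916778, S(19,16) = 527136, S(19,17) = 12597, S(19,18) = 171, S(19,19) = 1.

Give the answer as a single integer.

[20] T[20,1]:1*1+0=1 · T[20,2]:2*262143+1=524287 · T[20,3]:3*193448101+262143=580606446 · T[20,4]:4*11259666950+193448101=45232115901 · T[20,5]:5*147589284710+11259666950=749206090500 · T[20,6]:6*693081601779+147589284710=4306078895384 · T[20,7]:7*1492924634839+693081601779=11143554045652 · T[20,8]:8*1709751003480+1492924634839=15170932662679 · T[20,9]:9*1144614626805+1709751003480=12011282644725 · T[20,10]:10*477297033785+1144614626805=5917584964655 · T[20,11]:11*129413217791+477297033785=1900842429486 · T[20,12]:12*23466951300+129413217791=411016633391 · T[20,13]:13*2892439160+23466951300=61068660380 · T[20,14]:14*243577530+2892439160=6302524580 · T[20,15]:15*13916778+243577530=452329200 · T[20,16]:16*527136+13916778=22350954 · T[20,17]:17*12597+527136=741285 · T[20,18]:18*171+12597=15675 · T[20,19]:19*1+171=190 · T[20,20]:20*0+1=1
B_20 = ΣS(20,k) = 1+524287+580606446+45232115901+749206090500+4306078895384+11143554045652+15170932662679+12011282644725+5917584964655+1900842429486+411016633391+61068660380+6302524580+452329200+22350954+741285+15675+190+1 = 51724158235372

51724158235372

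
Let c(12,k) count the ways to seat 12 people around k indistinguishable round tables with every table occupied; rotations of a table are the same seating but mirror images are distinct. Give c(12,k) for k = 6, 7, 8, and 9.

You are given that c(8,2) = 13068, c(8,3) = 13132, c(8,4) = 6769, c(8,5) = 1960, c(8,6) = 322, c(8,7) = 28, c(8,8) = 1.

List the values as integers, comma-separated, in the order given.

13339535, 2637558, 357423, 32670

i=9: T(9,3)=13068+8·13132=118124 | T(9,4)=13132+8·6769=67284 | T(9,5)=6769+8·1960=22449 | T(9,6)=1960+8·322=4536 | T(9,7)=322+8·28=546 | T(9,8)=28+8·1=36 | T(9,9)=1+8·0=1
i=10: T(10,4)=118124+9·67284=723680 | T(10,5)=67284+9·22449=269325 | T(10,6)=22449+9·4536=63273 | T(10,7)=4536+9·546=9450 | T(10,8)=546+9·36=870 | T(10,9)=36+9·1=45
i=11: T(11,5)=723680+10·269325=3416930 | T(11,6)=269325+10·63273=902055 | T(11,7)=63273+10·9450=157773 | T(11,8)=9450+10·870=18150 | T(11,9)=870+10·45=1320
i=12: T(12,6)=3416930+11·902055=13339535 | T(12,7)=902055+11·157773=2637558 | T(12,8)=157773+11·18150=357423 | T(12,9)=18150+11·1320=32670
Read c(12,6) = 13339535, c(12,7) = 2637558, c(12,8) = 357423, c(12,9) = 32670.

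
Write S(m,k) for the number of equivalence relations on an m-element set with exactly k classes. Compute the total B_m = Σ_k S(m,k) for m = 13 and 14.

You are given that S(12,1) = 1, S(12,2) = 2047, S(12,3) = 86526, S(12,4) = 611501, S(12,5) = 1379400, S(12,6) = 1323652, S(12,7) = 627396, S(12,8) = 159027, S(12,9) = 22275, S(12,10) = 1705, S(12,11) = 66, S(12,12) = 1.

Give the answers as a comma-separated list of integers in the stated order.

row 13: T[13][1]=1·1+0=1  T[13][2]=2·2047+1=4095  T[13][3]=3·86526+2047=261625  T[13][4]=4·611501+86526=2532530  T[13][5]=5·1379400+611501=7508501  T[13][6]=6·1323652+1379400=9321312  T[13][7]=7·627396+1323652=5715424  T[13][8]=8·159027+627396=1899612  T[13][9]=9·22275+159027=359502  T[13][10]=10·1705+22275=39325  T[13][11]=11·66+1705=2431  T[13][12]=12·1+66=78  T[13][13]=13·0+1=1
row 14: T[14][1]=1·1+0=1  T[14][2]=2·4095+1=8191  T[14][3]=3·261625+4095=788970  T[14][4]=4·2532530+261625=10391745  T[14][5]=5·7508501+2532530=40075035  T[14][6]=6·9321312+7508501=63436373  T[14][7]=7·5715424+9321312=49329280  T[14][8]=8·1899612+5715424=20912320  T[14][9]=9·359502+1899612=5135130  T[14][10]=10·39325+359502=752752  T[14][11]=11·2431+39325=66066  T[14][12]=12·78+2431=3367  T[14][13]=13·1+78=91  T[14][14]=14·0+1=1
B_13 = ΣS(13,k) = 1+4095+261625+2532530+7508501+9321312+5715424+1899612+359502+39325+2431+78+1 = 27644437
B_14 = ΣS(14,k) = 1+8191+788970+10391745+40075035+63436373+49329280+20912320+5135130+752752+66066+3367+91+1 = 190899322

27644437, 190899322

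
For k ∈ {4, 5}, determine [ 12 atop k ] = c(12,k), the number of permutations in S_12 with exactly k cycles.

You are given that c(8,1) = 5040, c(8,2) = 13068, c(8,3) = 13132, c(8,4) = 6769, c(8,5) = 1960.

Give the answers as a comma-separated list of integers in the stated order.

row 9: T[9][1]=8·5040+0=40320  T[9][2]=8·13068+5040=109584  T[9][3]=8·13132+13068=118124  T[9][4]=8·6769+13132=67284  T[9][5]=8·1960+6769=22449
row 10: T[10][2]=9·109584+40320=1026576  T[10][3]=9·118124+109584=1172700  T[10][4]=9·67284+118124=723680  T[10][5]=9·22449+67284=269325
row 11: T[11][3]=10·1172700+1026576=12753576  T[11][4]=10·723680+1172700=8409500  T[11][5]=10·269325+723680=3416930
row 12: T[12][4]=11·8409500+12753576=105258076  T[12][5]=11·3416930+8409500=45995730
Read c(12,4) = 105258076, c(12,5) = 45995730.

105258076, 45995730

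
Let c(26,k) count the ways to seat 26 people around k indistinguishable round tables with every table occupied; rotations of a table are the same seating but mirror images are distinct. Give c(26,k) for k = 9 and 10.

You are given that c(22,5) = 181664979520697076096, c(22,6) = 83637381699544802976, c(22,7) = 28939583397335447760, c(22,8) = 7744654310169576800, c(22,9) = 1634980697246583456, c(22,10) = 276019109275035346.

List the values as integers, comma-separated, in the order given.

i=23: T(23,6)=181664979520697076096+22·83637381699544802976=2021687376910682741568 | T(23,7)=83637381699544802976+22·28939583397335447760=720308216440924653696 | T(23,8)=28939583397335447760+22·7744654310169576800=199321978221066137360 | T(23,9)=7744654310169576800+22·1634980697246583456=43714229649594412832 | T(23,10)=1634980697246583456+22·276019109275035346=7707401101297361068
i=24: T(24,7)=2021687376910682741568+23·720308216440924653696=18588776355051949776576 | T(24,8)=720308216440924653696+23·199321978221066137360=5304713715525445812976 | T(24,9)=199321978221066137360+23·43714229649594412832=1204749260161737632496 | T(24,10)=43714229649594412832+23·7707401101297361068=220984454979433717396
i=25: T(25,8)=18588776355051949776576+24·5304713715525445812976=145901905527662649288000 | T(25,9)=5304713715525445812976+24·1204749260161737632496=34218695959407148992880 | T(25,10)=1204749260161737632496+24·220984454979433717396=6508376179668146850000
i=26: T(26,9)=145901905527662649288000+25·34218695959407148992880=1001369304512841374110000 | T(26,10)=34218695959407148992880+25·6508376179668146850000=196928100451110820242880
Read c(26,9) = 1001369304512841374110000, c(26,10) = 196928100451110820242880.

1001369304512841374110000, 196928100451110820242880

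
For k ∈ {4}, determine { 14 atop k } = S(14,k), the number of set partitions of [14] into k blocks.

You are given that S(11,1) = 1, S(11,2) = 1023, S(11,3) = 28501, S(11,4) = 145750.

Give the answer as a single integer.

@12  (12,2):1023·2+1→2047, (12,3):28501·3+1023→86526, (12,4):145750·4+28501→611501
@13  (13,3):86526·3+2047→261625, (13,4):611501·4+86526→2532530
@14  (14,4):2532530·4+261625→10391745
Read S(14,4) = 10391745.

10391745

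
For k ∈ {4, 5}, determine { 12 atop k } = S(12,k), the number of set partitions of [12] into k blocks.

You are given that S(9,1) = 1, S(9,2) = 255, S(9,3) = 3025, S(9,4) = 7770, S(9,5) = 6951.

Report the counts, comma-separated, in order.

row 10: T[10][2]=2·255+1=511  T[10][3]=3·3025+255=9330  T[10][4]=4·7770+3025=34105  T[10][5]=5·6951+7770=42525
row 11: T[11][3]=3·9330+511=28501  T[11][4]=4·34105+9330=145750  T[11][5]=5·42525+34105=246730
row 12: T[12][4]=4·145750+28501=611501  T[12][5]=5·246730+145750=1379400
Read S(12,4) = 611501, S(12,5) = 1379400.

611501, 1379400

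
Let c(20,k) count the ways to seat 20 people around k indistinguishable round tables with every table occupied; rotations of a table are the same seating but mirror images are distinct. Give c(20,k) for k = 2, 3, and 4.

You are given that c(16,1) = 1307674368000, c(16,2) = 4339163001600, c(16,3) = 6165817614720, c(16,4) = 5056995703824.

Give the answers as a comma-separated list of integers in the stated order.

431565146817638400, 668609730341153280, 610116075740491776

[17] T[17,1]:16*1307674368000+0=20922789888000 · T[17,2]:16*4339163001600+1307674368000=70734282393600 · T[17,3]:16*6165817614720+4339163001600=102992244837120 · T[17,4]:16*5056995703824+6165817614720=87077748875904
[18] T[18,1]:17*20922789888000+0=355687428096000 · T[18,2]:17*70734282393600+20922789888000=1223405590579200 · T[18,3]:17*102992244837120+70734282393600=1821602444624640 · T[18,4]:17*87077748875904+102992244837120=1583313975727488
[19] T[19,1]:18*355687428096000+0=6402373705728000 · T[19,2]:18*1223405590579200+355687428096000=22376988058521600 · T[19,3]:18*1821602444624640+1223405590579200=34012249593822720 · T[19,4]:18*1583313975727488+1821602444624640=30321254007719424
[20] T[20,2]:19*22376988058521600+6402373705728000=431565146817638400 · T[20,3]:19*34012249593822720+22376988058521600=668609730341153280 · T[20,4]:19*30321254007719424+34012249593822720=610116075740491776
Read c(20,2) = 431565146817638400, c(20,3) = 668609730341153280, c(20,4) = 610116075740491776.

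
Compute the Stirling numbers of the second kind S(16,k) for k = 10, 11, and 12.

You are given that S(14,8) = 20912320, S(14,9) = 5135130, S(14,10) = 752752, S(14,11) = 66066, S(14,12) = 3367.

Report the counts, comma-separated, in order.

@15  (15,9):5135130·9+20912320→67128490, (15,10):752752·10+5135130→12662650, (15,11):66066·11+752752→1479478, (15,12):3367·12+66066→106470
@16  (16,10):12662650·10+67128490→193754990, (16,11):1479478·11+12662650→28936908, (16,12):106470·12+1479478→2757118
Read S(16,10) = 193754990, S(16,11) = 28936908, S(16,12) = 2757118.

193754990, 28936908, 2757118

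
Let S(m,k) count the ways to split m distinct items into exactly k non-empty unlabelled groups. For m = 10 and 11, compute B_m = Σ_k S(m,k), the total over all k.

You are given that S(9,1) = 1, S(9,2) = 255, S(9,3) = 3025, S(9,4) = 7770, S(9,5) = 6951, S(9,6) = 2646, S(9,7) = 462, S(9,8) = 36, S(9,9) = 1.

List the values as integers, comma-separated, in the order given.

115975, 678570

i=10: T(10,1)=0+1·1=1 | T(10,2)=1+2·255=511 | T(10,3)=255+3·3025=9330 | T(10,4)=3025+4·7770=34105 | T(10,5)=7770+5·6951=42525 | T(10,6)=6951+6·2646=22827 | T(10,7)=2646+7·462=5880 | T(10,8)=462+8·36=750 | T(10,9)=36+9·1=45 | T(10,10)=1+10·0=1
i=11: T(11,1)=0+1·1=1 | T(11,2)=1+2·511=1023 | T(11,3)=511+3·9330=28501 | T(11,4)=9330+4·34105=145750 | T(11,5)=34105+5·42525=246730 | T(11,6)=42525+6·22827=179487 | T(11,7)=22827+7·5880=63987 | T(11,8)=5880+8·750=11880 | T(11,9)=750+9·45=1155 | T(11,10)=45+10·1=55 | T(11,11)=1+11·0=1
B_10 = ΣS(10,k) = 1+511+9330+34105+42525+22827+5880+750+45+1 = 115975
B_11 = ΣS(11,k) = 1+1023+28501+145750+246730+179487+63987+11880+1155+55+1 = 678570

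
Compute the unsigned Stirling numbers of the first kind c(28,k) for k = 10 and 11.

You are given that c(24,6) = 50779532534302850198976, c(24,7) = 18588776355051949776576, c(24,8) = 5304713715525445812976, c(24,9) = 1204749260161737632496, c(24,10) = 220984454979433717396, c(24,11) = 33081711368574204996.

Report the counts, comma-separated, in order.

195460557459107504515368560, 33819732719881270820297640

@25  (25,7):18588776355051949776576·24+50779532534302850198976→496910165055549644836800, (25,8):5304713715525445812976·24+18588776355051949776576→145901905527662649288000, (25,9):1204749260161737632496·24+5304713715525445812976→34218695959407148992880, (25,10):220984454979433717396·24+1204749260161737632496→6508376179668146850000, (25,11):33081711368574204996·24+220984454979433717396→1014945527825214637300
@26  (26,8):145901905527662649288000·25+496910165055549644836800→4144457803247115877036800, (26,9):34218695959407148992880·25+145901905527662649288000→1001369304512841374110000, (26,10):6508376179668146850000·25+34218695959407148992880→196928100451110820242880, (26,11):1014945527825214637300·25+6508376179668146850000→31882014375298512782500
@27  (27,9):1001369304512841374110000·26+4144457803247115877036800→30180059720580991603896800, (27,10):196928100451110820242880·26+1001369304512841374110000→6121499916241722700424880, (27,11):31882014375298512782500·26+196928100451110820242880→1025860474208872152587880
@28  (28,10):6121499916241722700424880·27+30180059720580991603896800→195460557459107504515368560, (28,11):1025860474208872152587880·27+6121499916241722700424880→33819732719881270820297640
Read c(28,10) = 195460557459107504515368560, c(28,11) = 33819732719881270820297640.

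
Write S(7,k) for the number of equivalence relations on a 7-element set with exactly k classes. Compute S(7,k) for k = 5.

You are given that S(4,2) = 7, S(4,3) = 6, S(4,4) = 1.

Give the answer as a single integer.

i=5: T(5,3)=7+3·6=25 | T(5,4)=6+4·1=10 | T(5,5)=1+5·0=1
i=6: T(6,4)=25+4·10=65 | T(6,5)=10+5·1=15
i=7: T(7,5)=65+5·15=140
Read S(7,5) = 140.

140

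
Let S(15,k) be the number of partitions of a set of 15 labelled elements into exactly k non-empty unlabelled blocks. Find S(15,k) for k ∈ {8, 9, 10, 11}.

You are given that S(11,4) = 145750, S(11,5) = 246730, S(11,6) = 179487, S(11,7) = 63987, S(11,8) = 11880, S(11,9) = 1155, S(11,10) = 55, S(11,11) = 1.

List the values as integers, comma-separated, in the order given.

row 12: T[12][5]=5·246730+145750=1379400  T[12][6]=6·179487+246730=1323652  T[12][7]=7·63987+179487=627396  T[12][8]=8·11880+63987=159027  T[12][9]=9·1155+11880=22275  T[12][10]=10·55+1155=1705  T[12][11]=11·1+55=66
row 13: T[13][6]=6·1323652+1379400=9321312  T[13][7]=7·627396+1323652=5715424  T[13][8]=8·159027+627396=1899612  T[13][9]=9·22275+159027=359502  T[13][10]=10·1705+22275=39325  T[13][11]=11·66+1705=2431
row 14: T[14][7]=7·5715424+9321312=49329280  T[14][8]=8·1899612+5715424=20912320  T[14][9]=9·359502+1899612=5135130  T[14][10]=10·39325+359502=752752  T[14][11]=11·2431+39325=66066
row 15: T[15][8]=8·20912320+49329280=216627840  T[15][9]=9·5135130+20912320=67128490  T[15][10]=10·752752+5135130=12662650  T[15][11]=11·66066+752752=1479478
Read S(15,8) = 216627840, S(15,9) = 67128490, S(15,10) = 12662650, S(15,11) = 1479478.

216627840, 67128490, 12662650, 1479478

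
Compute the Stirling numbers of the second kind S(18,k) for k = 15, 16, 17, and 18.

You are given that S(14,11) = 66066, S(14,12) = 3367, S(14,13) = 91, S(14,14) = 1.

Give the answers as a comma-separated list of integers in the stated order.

367200, 9996, 153, 1

@15  (15,12):3367·12+66066→106470, (15,13):91·13+3367→4550, (15,14):1·14+91→105, (15,15):0·15+1→1
@16  (16,13):4550·13+106470→165620, (16,14):105·14+4550→6020, (16,15):1·15+105→120, (16,16):0·16+1→1
@17  (17,14):6020·14+165620→249900, (17,15):120·15+6020→7820, (17,16):1·16+120→136, (17,17):0·17+1→1
@18  (18,15):7820·15+249900→367200, (18,16):136·16+7820→9996, (18,17):1·17+136→153, (18,18):0·18+1→1
Read S(18,15) = 367200, S(18,16) = 9996, S(18,17) = 153, S(18,18) = 1.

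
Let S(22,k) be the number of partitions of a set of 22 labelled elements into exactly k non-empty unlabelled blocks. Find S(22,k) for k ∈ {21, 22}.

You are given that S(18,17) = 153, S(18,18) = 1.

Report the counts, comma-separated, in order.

231, 1

i=19: T(19,18)=153+18·1=171 | T(19,19)=1+19·0=1
i=20: T(20,19)=171+19·1=190 | T(20,20)=1+20·0=1
i=21: T(21,20)=190+20·1=210 | T(21,21)=1+21·0=1
i=22: T(22,21)=210+21·1=231 | T(22,22)=1+22·0=1
Read S(22,21) = 231, S(22,22) = 1.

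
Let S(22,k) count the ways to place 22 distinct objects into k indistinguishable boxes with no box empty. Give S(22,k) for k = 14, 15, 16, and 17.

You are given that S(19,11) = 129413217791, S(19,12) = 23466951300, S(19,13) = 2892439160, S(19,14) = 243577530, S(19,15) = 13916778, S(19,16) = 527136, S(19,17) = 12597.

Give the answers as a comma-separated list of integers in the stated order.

3295165281331, 345615943200, 26046574004, 1404142047

r20: T_20,12=12×23466951300+129413217791=411016633391; T_20,13=13×2892439160+23466951300=61068660380; T_20,14=14×243577530+2892439160=6302524580; T_20,15=15×13916778+243577530=452329200; T_20,16=16×527136+13916778=22350954; T_20,17=17×12597+527136=741285
r21: T_21,13=13×61068660380+411016633391=1204909218331; T_21,14=14×6302524580+61068660380=149304004500; T_21,15=15×452329200+6302524580=13087462580; T_21,16=16×22350954+452329200=809944464; T_21,17=17×741285+22350954=34952799
r22: T_22,14=14×149304004500+1204909218331=3295165281331; T_22,15=15×13087462580+149304004500=345615943200; T_22,16=16×809944464+13087462580=26046574004; T_22,17=17×34952799+809944464=1404142047
Read S(22,14) = 3295165281331, S(22,15) = 345615943200, S(22,16) = 26046574004, S(22,17) = 1404142047.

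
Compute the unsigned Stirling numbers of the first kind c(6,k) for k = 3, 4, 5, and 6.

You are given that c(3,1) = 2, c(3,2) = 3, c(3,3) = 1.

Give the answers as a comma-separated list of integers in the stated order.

225, 85, 15, 1

@4  (4,1):2·3+0→6, (4,2):3·3+2→11, (4,3):1·3+3→6, (4,4):0·3+1→1
@5  (5,2):11·4+6→50, (5,3):6·4+11→35, (5,4):1·4+6→10, (5,5):0·4+1→1
@6  (6,3):35·5+50→225, (6,4):10·5+35→85, (6,5):1·5+10→15, (6,6):0·5+1→1
Read c(6,3) = 225, c(6,4) = 85, c(6,5) = 15, c(6,6) = 1.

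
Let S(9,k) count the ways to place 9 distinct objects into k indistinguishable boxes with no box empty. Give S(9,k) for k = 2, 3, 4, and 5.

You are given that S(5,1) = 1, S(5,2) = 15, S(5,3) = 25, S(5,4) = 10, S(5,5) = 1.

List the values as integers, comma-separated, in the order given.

255, 3025, 7770, 6951

row 6: T[6][1]=1·1+0=1  T[6][2]=2·15+1=31  T[6][3]=3·25+15=90  T[6][4]=4·10+25=65  T[6][5]=5·1+10=15
row 7: T[7][1]=1·1+0=1  T[7][2]=2·31+1=63  T[7][3]=3·90+31=301  T[7][4]=4·65+90=350  T[7][5]=5·15+65=140
row 8: T[8][1]=1·1+0=1  T[8][2]=2·63+1=127  T[8][3]=3·301+63=966  T[8][4]=4·350+301=1701  T[8][5]=5·140+350=1050
row 9: T[9][2]=2·127+1=255  T[9][3]=3·966+127=3025  T[9][4]=4·1701+966=7770  T[9][5]=5·1050+1701=6951
Read S(9,2) = 255, S(9,3) = 3025, S(9,4) = 7770, S(9,5) = 6951.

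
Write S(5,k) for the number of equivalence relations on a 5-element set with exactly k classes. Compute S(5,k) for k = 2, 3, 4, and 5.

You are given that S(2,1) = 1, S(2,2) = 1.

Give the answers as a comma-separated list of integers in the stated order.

15, 25, 10, 1

row 3: T[3][1]=1·1+0=1  T[3][2]=2·1+1=3  T[3][3]=3·0+1=1
row 4: T[4][1]=1·1+0=1  T[4][2]=2·3+1=7  T[4][3]=3·1+3=6  T[4][4]=4·0+1=1
row 5: T[5][2]=2·7+1=15  T[5][3]=3·6+7=25  T[5][4]=4·1+6=10  T[5][5]=5·0+1=1
Read S(5,2) = 15, S(5,3) = 25, S(5,4) = 10, S(5,5) = 1.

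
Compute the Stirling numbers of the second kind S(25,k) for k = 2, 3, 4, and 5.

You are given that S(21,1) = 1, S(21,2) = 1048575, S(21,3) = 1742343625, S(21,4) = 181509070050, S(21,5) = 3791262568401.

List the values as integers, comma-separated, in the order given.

16777215, 141197991025, 46771289738810, 2436684974110751

@22  (22,1):1·1+0→1, (22,2):1048575·2+1→2097151, (22,3):1742343625·3+1048575→5228079450, (22,4):181509070050·4+1742343625→727778623825, (22,5):3791262568401·5+181509070050→19137821912055
@23  (23,1):1·1+0→1, (23,2):2097151·2+1→4194303, (23,3):5228079450·3+2097151→15686335501, (23,4):727778623825·4+5228079450→2916342574750, (23,5):19137821912055·5+727778623825→96416888184100
@24  (24,1):1·1+0→1, (24,2):4194303·2+1→8388607, (24,3):15686335501·3+4194303→47063200806, (24,4):2916342574750·4+15686335501→11681056634501, (24,5):96416888184100·5+2916342574750→485000783495250
@25  (25,2):8388607·2+1→16777215, (25,3):47063200806·3+8388607→141197991025, (25,4):11681056634501·4+47063200806→46771289738810, (25,5):485000783495250·5+11681056634501→2436684974110751
Read S(25,2) = 16777215, S(25,3) = 141197991025, S(25,4) = 46771289738810, S(25,5) = 2436684974110751.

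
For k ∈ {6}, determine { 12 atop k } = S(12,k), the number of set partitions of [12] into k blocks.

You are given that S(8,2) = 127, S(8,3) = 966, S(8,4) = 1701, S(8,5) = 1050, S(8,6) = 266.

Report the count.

i=9: T(9,3)=127+3·966=3025 | T(9,4)=966+4·1701=7770 | T(9,5)=1701+5·1050=6951 | T(9,6)=1050+6·266=2646
i=10: T(10,4)=3025+4·7770=34105 | T(10,5)=7770+5·6951=42525 | T(10,6)=6951+6·2646=22827
i=11: T(11,5)=34105+5·42525=246730 | T(11,6)=42525+6·22827=179487
i=12: T(12,6)=246730+6·179487=1323652
Read S(12,6) = 1323652.

1323652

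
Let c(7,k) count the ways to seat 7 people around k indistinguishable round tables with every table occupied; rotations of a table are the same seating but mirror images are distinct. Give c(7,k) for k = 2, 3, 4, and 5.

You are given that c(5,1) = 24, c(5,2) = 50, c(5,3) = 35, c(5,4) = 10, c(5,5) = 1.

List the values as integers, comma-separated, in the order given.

1764, 1624, 735, 175

@6  (6,1):24·5+0→120, (6,2):50·5+24→274, (6,3):35·5+50→225, (6,4):10·5+35→85, (6,5):1·5+10→15
@7  (7,2):274·6+120→1764, (7,3):225·6+274→1624, (7,4):85·6+225→735, (7,5):15·6+85→175
Read c(7,2) = 1764, c(7,3) = 1624, c(7,4) = 735, c(7,5) = 175.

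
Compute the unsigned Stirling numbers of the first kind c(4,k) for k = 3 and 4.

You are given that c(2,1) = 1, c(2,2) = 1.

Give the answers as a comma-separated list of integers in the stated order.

r3: T_3,2=2×1+1=3; T_3,3=2×0+1=1
r4: T_4,3=3×1+3=6; T_4,4=3×0+1=1
Read c(4,3) = 6, c(4,4) = 1.

6, 1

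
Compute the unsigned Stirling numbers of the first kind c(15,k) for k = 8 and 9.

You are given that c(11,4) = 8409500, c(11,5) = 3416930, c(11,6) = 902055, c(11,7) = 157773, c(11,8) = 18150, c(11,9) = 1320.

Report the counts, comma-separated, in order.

r12: T_12,5=11×3416930+8409500=45995730; T_12,6=11×902055+3416930=13339535; T_12,7=11×157773+902055=2637558; T_12,8=11×18150+157773=357423; T_12,9=11×1320+18150=32670
r13: T_13,6=12×13339535+45995730=206070150; T_13,7=12×2637558+13339535=44990231; T_13,8=12×357423+2637558=6926634; T_13,9=12×32670+357423=749463
r14: T_14,7=13×44990231+206070150=790943153; T_14,8=13×6926634+44990231=135036473; T_14,9=13×749463+6926634=16669653
r15: T_15,8=14×135036473+790943153=2681453775; T_15,9=14×16669653+135036473=368411615
Read c(15,8) = 2681453775, c(15,9) = 368411615.

2681453775, 368411615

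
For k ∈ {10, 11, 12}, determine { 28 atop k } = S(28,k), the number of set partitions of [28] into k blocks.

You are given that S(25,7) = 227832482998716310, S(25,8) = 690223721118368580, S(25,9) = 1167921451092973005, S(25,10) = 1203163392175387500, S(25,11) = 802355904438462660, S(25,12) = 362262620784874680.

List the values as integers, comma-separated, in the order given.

1538533978374777852325, 1501910658871554621690, 985397416171213883565

i=26: T(26,8)=227832482998716310+8·690223721118368580=5749622251945664950 | T(26,9)=690223721118368580+9·1167921451092973005=11201516780955125625 | T(26,10)=1167921451092973005+10·1203163392175387500=13199555372846848005 | T(26,11)=1203163392175387500+11·802355904438462660=10029078340998476760 | T(26,12)=802355904438462660+12·362262620784874680=5149507353856958820
i=27: T(27,9)=5749622251945664950+9·11201516780955125625=106563273280541795575 | T(27,10)=11201516780955125625+10·13199555372846848005=143197070509423605675 | T(27,11)=13199555372846848005+11·10029078340998476760=123519417123830092365 | T(27,12)=10029078340998476760+12·5149507353856958820=71823166587281982600
i=28: T(28,10)=106563273280541795575+10·143197070509423605675=1538533978374777852325 | T(28,11)=143197070509423605675+11·123519417123830092365=1501910658871554621690 | T(28,12)=123519417123830092365+12·71823166587281982600=985397416171213883565
Read S(28,10) = 1538533978374777852325, S(28,11) = 1501910658871554621690, S(28,12) = 985397416171213883565.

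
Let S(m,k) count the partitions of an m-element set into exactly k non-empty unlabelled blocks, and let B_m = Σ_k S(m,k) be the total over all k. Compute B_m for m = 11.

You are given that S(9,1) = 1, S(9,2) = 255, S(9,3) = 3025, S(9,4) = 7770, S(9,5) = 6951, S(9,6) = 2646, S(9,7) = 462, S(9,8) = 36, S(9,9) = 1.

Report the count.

678570

r10: T_10,1=1×1+0=1; T_10,2=2×255+1=511; T_10,3=3×3025+255=9330; T_10,4=4×7770+3025=34105; T_10,5=5×6951+7770=42525; T_10,6=6×2646+6951=22827; T_10,7=7×462+2646=5880; T_10,8=8×36+462=750; T_10,9=9×1+36=45; T_10,10=10×0+1=1
r11: T_11,1=1×1+0=1; T_11,2=2×511+1=1023; T_11,3=3×9330+511=28501; T_11,4=4×34105+9330=145750; T_11,5=5×42525+34105=246730; T_11,6=6×22827+42525=179487; T_11,7=7×5880+22827=63987; T_11,8=8×750+5880=11880; T_11,9=9×45+750=1155; T_11,10=10×1+45=55; T_11,11=11×0+1=1
B_11 = ΣS(11,k) = 1+1023+28501+145750+246730+179487+63987+11880+1155+55+1 = 678570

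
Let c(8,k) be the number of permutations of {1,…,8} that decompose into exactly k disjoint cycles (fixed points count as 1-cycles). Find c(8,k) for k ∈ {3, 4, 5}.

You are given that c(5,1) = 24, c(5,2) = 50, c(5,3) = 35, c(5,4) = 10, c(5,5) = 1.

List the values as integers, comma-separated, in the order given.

[6] T[6,1]:5*24+0=120 · T[6,2]:5*50+24=274 · T[6,3]:5*35+50=225 · T[6,4]:5*10+35=85 · T[6,5]:5*1+10=15
[7] T[7,2]:6*274+120=1764 · T[7,3]:6*225+274=1624 · T[7,4]:6*85+225=735 · T[7,5]:6*15+85=175
[8] T[8,3]:7*1624+1764=13132 · T[8,4]:7*735+1624=6769 · T[8,5]:7*175+735=1960
Read c(8,3) = 13132, c(8,4) = 6769, c(8,5) = 1960.

13132, 6769, 1960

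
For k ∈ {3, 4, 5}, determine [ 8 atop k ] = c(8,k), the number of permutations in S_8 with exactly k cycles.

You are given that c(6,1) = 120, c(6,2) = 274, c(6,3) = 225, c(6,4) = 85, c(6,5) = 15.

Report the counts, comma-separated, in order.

13132, 6769, 1960

[7] T[7,2]:6*274+120=1764 · T[7,3]:6*225+274=1624 · T[7,4]:6*85+225=735 · T[7,5]:6*15+85=175
[8] T[8,3]:7*1624+1764=13132 · T[8,4]:7*735+1624=6769 · T[8,5]:7*175+735=1960
Read c(8,3) = 13132, c(8,4) = 6769, c(8,5) = 1960.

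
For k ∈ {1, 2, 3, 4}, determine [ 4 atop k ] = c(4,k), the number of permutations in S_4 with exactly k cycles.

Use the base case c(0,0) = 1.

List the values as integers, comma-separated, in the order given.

6, 11, 6, 1

i=1: T(1,1)=1+0·0=1
i=2: T(2,1)=0+1·1=1 | T(2,2)=1+1·0=1
i=3: T(3,1)=0+2·1=2 | T(3,2)=1+2·1=3 | T(3,3)=1+2·0=1
i=4: T(4,1)=0+3·2=6 | T(4,2)=2+3·3=11 | T(4,3)=3+3·1=6 | T(4,4)=1+3·0=1
Read c(4,1) = 6, c(4,2) = 11, c(4,3) = 6, c(4,4) = 1.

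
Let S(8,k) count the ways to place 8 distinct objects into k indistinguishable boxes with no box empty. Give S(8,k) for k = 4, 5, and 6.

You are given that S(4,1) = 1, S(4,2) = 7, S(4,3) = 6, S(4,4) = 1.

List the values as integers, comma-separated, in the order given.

1701, 1050, 266

row 5: T[5][1]=1·1+0=1  T[5][2]=2·7+1=15  T[5][3]=3·6+7=25  T[5][4]=4·1+6=10  T[5][5]=5·0+1=1
row 6: T[6][2]=2·15+1=31  T[6][3]=3·25+15=90  T[6][4]=4·10+25=65  T[6][5]=5·1+10=15  T[6][6]=6·0+1=1
row 7: T[7][3]=3·90+31=301  T[7][4]=4·65+90=350  T[7][5]=5·15+65=140  T[7][6]=6·1+15=21
row 8: T[8][4]=4·350+301=1701  T[8][5]=5·140+350=1050  T[8][6]=6·21+140=266
Read S(8,4) = 1701, S(8,5) = 1050, S(8,6) = 266.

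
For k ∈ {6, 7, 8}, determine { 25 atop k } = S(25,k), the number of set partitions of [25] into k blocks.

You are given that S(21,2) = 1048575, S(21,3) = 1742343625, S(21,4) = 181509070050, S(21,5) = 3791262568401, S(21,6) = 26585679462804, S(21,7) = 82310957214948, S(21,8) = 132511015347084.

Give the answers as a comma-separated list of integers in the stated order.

row 22: T[22][3]=3·1742343625+1048575=5228079450  T[22][4]=4·181509070050+1742343625=727778623825  T[22][5]=5·3791262568401+181509070050=19137821912055  T[22][6]=6·26585679462804+3791262568401=163305339345225  T[22][7]=7·82310957214948+26585679462804=602762379967440  T[22][8]=8·132511015347084+82310957214948=1142399079991620
row 23: T[23][4]=4·727778623825+5228079450=2916342574750  T[23][5]=5·19137821912055+727778623825=96416888184100  T[23][6]=6·163305339345225+19137821912055=998969857983405  T[23][7]=7·602762379967440+163305339345225=4382641999117305  T[23][8]=8·1142399079991620+602762379967440=9741955019900400
row 24: T[24][5]=5·96416888184100+2916342574750=485000783495250  T[24][6]=6·998969857983405+96416888184100=6090236036084530  T[24][7]=7·4382641999117305+998969857983405=31677463851804540  T[24][8]=8·9741955019900400+4382641999117305=82318282158320505
row 25: T[25][6]=6·6090236036084530+485000783495250=37026417000002430  T[25][7]=7·31677463851804540+6090236036084530=227832482998716310  T[25][8]=8·82318282158320505+31677463851804540=690223721118368580
Read S(25,6) = 37026417000002430, S(25,7) = 227832482998716310, S(25,8) = 690223721118368580.

37026417000002430, 227832482998716310, 690223721118368580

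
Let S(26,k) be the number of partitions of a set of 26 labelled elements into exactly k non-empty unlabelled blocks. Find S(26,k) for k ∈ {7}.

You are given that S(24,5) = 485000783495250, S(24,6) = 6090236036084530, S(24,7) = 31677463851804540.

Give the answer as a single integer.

1631853797991016600

i=25: T(25,6)=485000783495250+6·6090236036084530=37026417000002430 | T(25,7)=6090236036084530+7·31677463851804540=227832482998716310
i=26: T(26,7)=37026417000002430+7·227832482998716310=1631853797991016600
Read S(26,7) = 1631853797991016600.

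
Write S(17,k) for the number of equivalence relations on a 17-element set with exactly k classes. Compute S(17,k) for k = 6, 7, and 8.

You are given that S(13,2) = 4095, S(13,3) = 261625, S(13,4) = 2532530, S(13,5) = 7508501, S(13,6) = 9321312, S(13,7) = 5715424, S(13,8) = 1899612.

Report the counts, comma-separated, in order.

17505749898, 25708104786, 20415995028

r14: T_14,3=3×261625+4095=788970; T_14,4=4×2532530+261625=10391745; T_14,5=5×7508501+2532530=40075035; T_14,6=6×9321312+7508501=63436373; T_14,7=7×5715424+9321312=49329280; T_14,8=8×1899612+5715424=20912320
r15: T_15,4=4×10391745+788970=42355950; T_15,5=5×40075035+10391745=210766920; T_15,6=6×63436373+40075035=420693273; T_15,7=7×49329280+63436373=408741333; T_15,8=8×20912320+49329280=216627840
r16: T_16,5=5×210766920+42355950=1096190550; T_16,6=6×420693273+210766920=2734926558; T_16,7=7×408741333+420693273=3281882604; T_16,8=8×216627840+408741333=2141764053
r17: T_17,6=6×2734926558+1096190550=17505749898; T_17,7=7×3281882604+2734926558=25708104786; T_17,8=8×2141764053+3281882604=20415995028
Read S(17,6) = 17505749898, S(17,7) = 25708104786, S(17,8) = 20415995028.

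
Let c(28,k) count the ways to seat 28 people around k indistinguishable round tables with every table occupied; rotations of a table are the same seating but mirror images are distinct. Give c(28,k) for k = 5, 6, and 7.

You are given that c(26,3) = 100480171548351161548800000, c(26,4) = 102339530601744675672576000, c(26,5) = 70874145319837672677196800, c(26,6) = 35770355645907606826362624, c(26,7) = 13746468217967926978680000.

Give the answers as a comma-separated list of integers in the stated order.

r27: T_27,4=26×102339530601744675672576000+100480171548351161548800000=2761307967193712729035776000; T_27,5=26×70874145319837672677196800+102339530601744675672576000=1945067308917524165279692800; T_27,6=26×35770355645907606826362624+70874145319837672677196800=1000903392113435450162625024; T_27,7=26×13746468217967926978680000+35770355645907606826362624=393178529313073708272042624
r28: T_28,5=27×1945067308917524165279692800+2761307967193712729035776000=55278125307966865191587481600; T_28,6=27×1000903392113435450162625024+1945067308917524165279692800=28969458895980281319670568448; T_28,7=27×393178529313073708272042624+1000903392113435450162625024=11616723683566425573507775872
Read c(28,5) = 55278125307966865191587481600, c(28,6) = 28969458895980281319670568448, c(28,7) = 11616723683566425573507775872.

55278125307966865191587481600, 28969458895980281319670568448, 11616723683566425573507775872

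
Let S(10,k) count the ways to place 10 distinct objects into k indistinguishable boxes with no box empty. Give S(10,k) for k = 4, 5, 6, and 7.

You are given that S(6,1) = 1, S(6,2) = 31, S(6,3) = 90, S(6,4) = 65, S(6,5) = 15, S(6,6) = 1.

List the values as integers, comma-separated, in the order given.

row 7: T[7][1]=1·1+0=1  T[7][2]=2·31+1=63  T[7][3]=3·90+31=301  T[7][4]=4·65+90=350  T[7][5]=5·15+65=140  T[7][6]=6·1+15=21  T[7][7]=7·0+1=1
row 8: T[8][2]=2·63+1=127  T[8][3]=3·301+63=966  T[8][4]=4·350+301=1701  T[8][5]=5·140+350=1050  T[8][6]=6·21+140=266  T[8][7]=7·1+21=28
row 9: T[9][3]=3·966+127=3025  T[9][4]=4·1701+966=7770  T[9][5]=5·1050+1701=6951  T[9][6]=6·266+1050=2646  T[9][7]=7·28+266=462
row 10: T[10][4]=4·7770+3025=34105  T[10][5]=5·6951+7770=42525  T[10][6]=6·2646+6951=22827  T[10][7]=7·462+2646=5880
Read S(10,4) = 34105, S(10,5) = 42525, S(10,6) = 22827, S(10,7) = 5880.

34105, 42525, 22827, 5880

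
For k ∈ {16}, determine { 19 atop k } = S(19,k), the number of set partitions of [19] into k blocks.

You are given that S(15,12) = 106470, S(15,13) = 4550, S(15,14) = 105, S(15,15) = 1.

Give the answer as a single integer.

527136

[16] T[16,13]:13*4550+106470=165620 · T[16,14]:14*105+4550=6020 · T[16,15]:15*1+105=120 · T[16,16]:16*0+1=1
[17] T[17,14]:14*6020+165620=249900 · T[17,15]:15*120+6020=7820 · T[17,16]:16*1+120=136
[18] T[18,15]:15*7820+249900=367200 · T[18,16]:16*136+7820=9996
[19] T[19,16]:16*9996+367200=527136
Read S(19,16) = 527136.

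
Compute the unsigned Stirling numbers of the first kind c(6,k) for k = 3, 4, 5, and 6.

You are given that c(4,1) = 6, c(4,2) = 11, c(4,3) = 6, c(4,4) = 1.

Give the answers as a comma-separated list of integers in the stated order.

r5: T_5,2=4×11+6=50; T_5,3=4×6+11=35; T_5,4=4×1+6=10; T_5,5=4×0+1=1
r6: T_6,3=5×35+50=225; T_6,4=5×10+35=85; T_6,5=5×1+10=15; T_6,6=5×0+1=1
Read c(6,3) = 225, c(6,4) = 85, c(6,5) = 15, c(6,6) = 1.

225, 85, 15, 1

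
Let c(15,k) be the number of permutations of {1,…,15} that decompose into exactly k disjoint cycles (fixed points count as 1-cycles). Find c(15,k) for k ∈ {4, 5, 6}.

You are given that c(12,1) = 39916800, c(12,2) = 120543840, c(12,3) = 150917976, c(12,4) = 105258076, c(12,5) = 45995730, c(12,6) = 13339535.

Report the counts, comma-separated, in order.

310989260400, 159721605680, 56663366760

i=13: T(13,2)=39916800+12·120543840=1486442880 | T(13,3)=120543840+12·150917976=1931559552 | T(13,4)=150917976+12·105258076=1414014888 | T(13,5)=105258076+12·45995730=657206836 | T(13,6)=45995730+12·13339535=206070150
i=14: T(14,3)=1486442880+13·1931559552=26596717056 | T(14,4)=1931559552+13·1414014888=20313753096 | T(14,5)=1414014888+13·657206836=9957703756 | T(14,6)=657206836+13·206070150=3336118786
i=15: T(15,4)=26596717056+14·20313753096=310989260400 | T(15,5)=20313753096+14·9957703756=159721605680 | T(15,6)=9957703756+14·3336118786=56663366760
Read c(15,4) = 310989260400, c(15,5) = 159721605680, c(15,6) = 56663366760.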